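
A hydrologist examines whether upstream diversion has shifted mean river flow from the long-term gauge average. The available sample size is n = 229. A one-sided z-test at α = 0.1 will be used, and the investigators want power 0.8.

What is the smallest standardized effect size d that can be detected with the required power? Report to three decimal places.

d ≈ 0.140

Required noncentrality: δ = z_{0.1} + z_{0.20} = 1.282 + 0.842 = 2.123.
δ = d·√n ⇒ d = δ/√n = 2.123/√229 = 0.1403.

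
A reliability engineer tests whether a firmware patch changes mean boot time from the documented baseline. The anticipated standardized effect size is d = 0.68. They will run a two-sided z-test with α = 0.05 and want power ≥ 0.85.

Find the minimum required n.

n = 20

Set Φ(δ − 1.960) = 0.85; then δ − 1.960 = Φ⁻¹(0.85) = 1.036, giving δ = 2.996.
(Ignoring the negligible lower-tail rejection probability gives the usual closed-form inversion.)
δ = d·√n ⇒ n = (δ/d)² = (2.996 / 0.68)² = 19.42.
Rounding up, n = 20.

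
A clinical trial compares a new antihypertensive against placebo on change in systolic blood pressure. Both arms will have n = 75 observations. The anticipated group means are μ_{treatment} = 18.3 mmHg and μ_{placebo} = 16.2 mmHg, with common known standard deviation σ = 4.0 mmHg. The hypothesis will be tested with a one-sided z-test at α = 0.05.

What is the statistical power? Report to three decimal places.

Power ≈ 0.942

Standardized effect: d = |μ_{treatment} − μ_{placebo}| / σ = |18.3 − 16.2| / 4.0 = 0.5250
Noncentrality parameter: δ = d·√(n/2) = 0.5250 × √(75/2) = 3.2150
One-sided α = 0.05 → critical value z_{0.05} = 1.645.
Power = Φ(δ − 1.645) = Φ(1.570) = 0.9418.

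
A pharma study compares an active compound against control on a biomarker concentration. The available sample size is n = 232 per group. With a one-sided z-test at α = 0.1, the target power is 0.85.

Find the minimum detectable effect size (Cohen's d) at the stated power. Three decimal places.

d ≈ 0.215

Required noncentrality: δ = z_{0.1} + z_{0.15} = 1.282 + 1.036 = 2.318.
δ = d·√(n/2) ⇒ d = δ/√(n/2) = 2.318/√(232/2) = 0.2152.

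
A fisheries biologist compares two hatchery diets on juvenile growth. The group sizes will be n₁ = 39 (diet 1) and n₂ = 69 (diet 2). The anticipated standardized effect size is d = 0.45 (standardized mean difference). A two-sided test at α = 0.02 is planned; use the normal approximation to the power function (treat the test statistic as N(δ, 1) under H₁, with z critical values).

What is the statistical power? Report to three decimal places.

Power ≈ 0.468

Noncentrality parameter: δ = d / √(1/n₁ + 1/n₂) = 0.45 / √(1/39 + 1/69) = 2.2462
Two-sided α = 0.02 → critical value z_{0.01} = 2.326.
Power = Φ(δ − 2.326) + Φ(−δ − 2.326) = Φ(-0.080) + Φ(-4.573) = 0.4681 + 0.0000 = 0.4681.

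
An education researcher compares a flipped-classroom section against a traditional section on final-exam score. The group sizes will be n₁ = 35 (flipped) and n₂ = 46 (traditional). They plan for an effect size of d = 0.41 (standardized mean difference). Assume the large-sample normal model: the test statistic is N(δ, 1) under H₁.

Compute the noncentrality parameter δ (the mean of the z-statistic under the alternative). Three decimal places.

δ ≈ 1.828

δ = d / √(1/n₁ + 1/n₂) = 0.41 / √(1/35 + 1/46) = 1.8279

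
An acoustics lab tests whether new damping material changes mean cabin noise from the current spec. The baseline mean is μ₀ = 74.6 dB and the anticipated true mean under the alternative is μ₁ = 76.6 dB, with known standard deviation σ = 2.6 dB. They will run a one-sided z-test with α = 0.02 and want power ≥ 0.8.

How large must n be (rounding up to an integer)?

n = 15

Standardized effect: d = |μ₁ − μ₀| / σ = |76.6 − 74.6| / 2.6 = 0.7692
Set Φ(δ − 2.054) = 0.8; then δ − 2.054 = Φ⁻¹(0.8) = 0.842, giving δ = 2.895.
δ = d·√n ⇒ n = (δ/d)² = (2.895 / 0.7692)² = 14.17.
Rounding up, n = 15.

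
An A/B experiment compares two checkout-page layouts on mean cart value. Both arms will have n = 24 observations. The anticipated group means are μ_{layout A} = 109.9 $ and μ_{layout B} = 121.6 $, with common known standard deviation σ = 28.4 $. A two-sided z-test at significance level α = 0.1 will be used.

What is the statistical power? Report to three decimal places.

Power ≈ 0.415

Standardized effect: d = |μ_{layout A} − μ_{layout B}| / σ = |109.9 − 121.6| / 28.4 = 0.4120
Noncentrality parameter: δ = d·√(n/2) = 0.4120 × √(24/2) = 1.4271
Critical value for a two-sided test at α = 0.1: z_{α/2} = 1.645.
Power = Φ(δ − 1.645) + Φ(−δ − 1.645) = Φ(-0.218) + Φ(-3.072) = 0.4138 + 0.0011 = 0.4149.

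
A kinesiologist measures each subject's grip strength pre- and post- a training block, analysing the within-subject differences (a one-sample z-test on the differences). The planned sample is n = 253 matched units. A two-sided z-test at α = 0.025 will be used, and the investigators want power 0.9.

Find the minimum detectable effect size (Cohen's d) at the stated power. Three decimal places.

d ≈ 0.221

Required noncentrality: δ = z_{0.0125} + z_{0.10} = 2.241 + 1.282 = 3.523.
(Lower-tail contribution to power is negligible for δ > 0.)
δ = d·√n ⇒ d = δ/√n = 3.523/√253 = 0.2215.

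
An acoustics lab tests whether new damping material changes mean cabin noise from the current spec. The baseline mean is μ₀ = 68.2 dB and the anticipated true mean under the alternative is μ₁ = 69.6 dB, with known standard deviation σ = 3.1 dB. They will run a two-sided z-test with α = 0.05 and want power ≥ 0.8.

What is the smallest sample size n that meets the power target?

n = 39

Standardized effect: d = |μ₁ − μ₀| / σ = |69.6 − 68.2| / 3.1 = 0.4516
For power 0.8 need Φ(δ − z_{0.025}) = 0.8, so δ = z_{0.025} + z_{0.20} = 1.960 + 0.842 = 2.802.
(For δ > 0 the lower-tail rejection region contributes negligibly to power, so the one-term inversion is standard.)
δ = d·√n ⇒ n = (δ/d)² = (2.802 / 0.4516)² = 38.48.
Round up to the next whole unit.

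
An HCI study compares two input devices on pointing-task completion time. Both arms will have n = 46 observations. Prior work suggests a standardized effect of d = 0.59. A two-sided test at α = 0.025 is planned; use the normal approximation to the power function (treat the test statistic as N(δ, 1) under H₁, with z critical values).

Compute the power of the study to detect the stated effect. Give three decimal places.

Power ≈ 0.722

Noncentrality parameter: δ = d·√(n/2) = 0.59 × √(46/2) = 2.8295
Critical value for a two-sided test at α = 0.025: z_{α/2} = 2.241.
Power = Φ(δ − 2.241) + Φ(−δ − 2.241) = Φ(0.588) + Φ(-5.071) = 0.7218 + 0.0000 = 0.7218.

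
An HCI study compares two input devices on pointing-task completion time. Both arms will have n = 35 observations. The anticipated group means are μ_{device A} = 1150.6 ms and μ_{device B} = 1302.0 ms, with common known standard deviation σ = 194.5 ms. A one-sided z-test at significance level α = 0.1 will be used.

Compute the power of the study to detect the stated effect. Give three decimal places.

Standardized effect: d = |μ_{device A} − μ_{device B}| / σ = |1150.6 − 1302.0| / 194.5 = 0.7784
Noncentrality parameter: δ = d·√(n/2) = 0.7784 × √(35/2) = 3.2563
One-sided α = 0.1 → critical value z_{0.1} = 1.282.
Power = P(Z > 1.282 − δ) = Φ(1.975) = 0.9759.

Power ≈ 0.976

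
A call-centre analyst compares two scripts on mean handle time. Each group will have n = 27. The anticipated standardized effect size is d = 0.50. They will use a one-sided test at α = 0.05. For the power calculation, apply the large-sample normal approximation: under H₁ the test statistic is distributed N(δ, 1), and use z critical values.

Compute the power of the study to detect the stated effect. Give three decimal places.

Power ≈ 0.576

Noncentrality parameter: δ = d·√(n/2) = 0.50 × √(27/2) = 1.8371
One-sided α = 0.05 → critical value z_{0.05} = 1.645.
Power = Φ(δ − 1.645) = Φ(0.192) = 0.5762.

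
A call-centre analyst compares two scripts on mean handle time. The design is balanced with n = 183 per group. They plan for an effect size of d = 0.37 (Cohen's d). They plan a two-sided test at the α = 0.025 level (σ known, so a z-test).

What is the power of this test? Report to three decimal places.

Power ≈ 0.903

Noncentrality parameter: δ = d·√(n/2) = 0.37 × √(183/2) = 3.5393
Two-sided α = 0.025 → critical value z_{0.0125} = 2.241.
Power = Φ(δ − 2.241) + Φ(−δ − 2.241) = Φ(1.298) + Φ(-5.781) = 0.9028 + 0.0000 = 0.9028.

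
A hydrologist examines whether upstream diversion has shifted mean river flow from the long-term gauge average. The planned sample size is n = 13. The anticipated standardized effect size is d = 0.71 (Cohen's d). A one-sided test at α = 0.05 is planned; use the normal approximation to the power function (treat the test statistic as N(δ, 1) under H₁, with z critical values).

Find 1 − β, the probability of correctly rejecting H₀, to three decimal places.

Power ≈ 0.820

Noncentrality parameter: δ = d·√n = 0.71 × √13 = 2.5599
Critical value for a one-sided test at α = 0.05: z_α = 1.645.
Power = P(Z > 1.645 − δ) = Φ(0.915) = 0.8199.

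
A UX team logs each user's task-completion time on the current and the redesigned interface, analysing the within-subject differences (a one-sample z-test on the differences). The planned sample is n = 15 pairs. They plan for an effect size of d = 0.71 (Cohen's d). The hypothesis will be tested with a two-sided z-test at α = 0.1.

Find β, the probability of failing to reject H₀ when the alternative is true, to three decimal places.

β ≈ 0.135

Noncentrality parameter: δ = d·√n = 0.71 × √15 = 2.7498
Two-sided α = 0.1 → critical value z_{0.05} = 1.645.
Power = Φ(δ − 1.645) + Φ(−δ − 1.645) = Φ(1.105) + Φ(-4.395) = 0.8654 + 0.0000 = 0.8654.
Type II error: β = 1 − power = 1 − 0.8654 = 0.1346.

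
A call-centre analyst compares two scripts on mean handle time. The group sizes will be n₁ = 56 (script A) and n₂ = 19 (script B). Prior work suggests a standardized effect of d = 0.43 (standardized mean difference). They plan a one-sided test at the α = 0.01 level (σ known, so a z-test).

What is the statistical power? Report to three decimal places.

Power ≈ 0.240

Noncentrality parameter: δ = d / √(1/n₁ + 1/n₂) = 0.43 / √(1/56 + 1/19) = 1.6196
Critical value for a one-sided test at α = 0.01: z_α = 2.326.
Power = Φ(δ − 2.326) = Φ(-0.707) = 0.2399.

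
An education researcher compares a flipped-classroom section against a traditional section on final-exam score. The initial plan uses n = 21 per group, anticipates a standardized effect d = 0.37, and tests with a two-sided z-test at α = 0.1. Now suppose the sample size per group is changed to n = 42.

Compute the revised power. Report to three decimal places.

Power ≈ 0.521

With n = 42 per group: δ = d·√(n/2) = 0.37 × √(42/2) = 1.6956. Critical value z_{0.05} = 1.645.
Revised power = Φ(δ − 1.645) + Φ(−δ − 1.645) = Φ(0.051) + Φ(-3.340) = 0.5202 + 0.0004 = 0.5206.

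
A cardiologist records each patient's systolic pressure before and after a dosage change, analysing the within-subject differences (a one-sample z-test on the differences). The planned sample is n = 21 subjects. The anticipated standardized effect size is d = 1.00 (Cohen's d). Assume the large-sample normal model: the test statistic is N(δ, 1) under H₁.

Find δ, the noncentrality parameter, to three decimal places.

δ ≈ 4.583

δ = d·√n = 1.00 × √21 = 4.5826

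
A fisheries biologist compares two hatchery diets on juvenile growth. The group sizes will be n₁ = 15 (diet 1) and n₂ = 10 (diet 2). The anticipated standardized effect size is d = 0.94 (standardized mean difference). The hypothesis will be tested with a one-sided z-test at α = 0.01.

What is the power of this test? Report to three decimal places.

Noncentrality parameter: δ = d / √(1/n₁ + 1/n₂) = 0.94 / √(1/15 + 1/10) = 2.3025
Critical value for a one-sided test at α = 0.01: z_α = 2.326.
Power = P(Z > 2.326 − δ) = Φ(-0.024) = 0.4905.

Power ≈ 0.490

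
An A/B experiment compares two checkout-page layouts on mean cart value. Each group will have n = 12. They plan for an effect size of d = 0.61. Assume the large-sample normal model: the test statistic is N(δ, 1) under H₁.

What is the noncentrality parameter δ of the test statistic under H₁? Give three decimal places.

δ ≈ 1.494

δ = d·√(n/2) = 0.61 × √(12/2) = 1.4942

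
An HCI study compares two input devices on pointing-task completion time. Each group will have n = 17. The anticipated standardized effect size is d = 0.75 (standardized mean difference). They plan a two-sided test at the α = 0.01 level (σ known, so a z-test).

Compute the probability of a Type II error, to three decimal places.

Noncentrality parameter: δ = d·√(n/2) = 0.75 × √(17/2) = 2.1866
Critical value for a two-sided test at α = 0.01: z_{α/2} = 2.576.
Power = Φ(δ − 2.576) + Φ(−δ − 2.576) = Φ(-0.389) + Φ(-4.762) = 0.3486 + 0.0000 = 0.3486.
Type II error: β = 1 − power = 1 − 0.3486 = 0.6514.

β ≈ 0.651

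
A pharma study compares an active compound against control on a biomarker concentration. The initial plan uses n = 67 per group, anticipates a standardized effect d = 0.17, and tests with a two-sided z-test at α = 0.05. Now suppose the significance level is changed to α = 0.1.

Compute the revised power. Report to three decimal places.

Power ≈ 0.259

δ = d·√(n/2) = 0.17 × √(67/2) = 0.9839 (unchanged). New critical value: z_{0.05} = 1.645.
Revised power = Φ(δ − 1.645) + Φ(−δ − 1.645) = Φ(-0.661) + Φ(-2.629) = 0.2543 + 0.0043 = 0.2586.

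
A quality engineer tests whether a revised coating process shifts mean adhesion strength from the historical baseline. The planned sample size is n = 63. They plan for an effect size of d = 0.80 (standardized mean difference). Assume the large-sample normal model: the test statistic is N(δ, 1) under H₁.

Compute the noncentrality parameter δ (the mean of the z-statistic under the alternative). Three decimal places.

δ ≈ 6.350

The noncentrality parameter scales effect size by the design's sample-size factor: δ = d·√n = 0.80 × √63 = 6.3498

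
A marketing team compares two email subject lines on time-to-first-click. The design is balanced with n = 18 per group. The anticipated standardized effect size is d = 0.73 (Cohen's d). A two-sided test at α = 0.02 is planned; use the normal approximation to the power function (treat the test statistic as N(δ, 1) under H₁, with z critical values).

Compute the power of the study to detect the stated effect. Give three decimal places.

Noncentrality parameter: δ = d·√(n/2) = 0.73 × √(18/2) = 2.1900
Two-sided α = 0.02 → critical value z_{0.01} = 2.326.
Power = Φ(δ − 2.326) + Φ(−δ − 2.326) = Φ(-0.136) + Φ(-4.516) = 0.4458 + 0.0000 = 0.4458.

Power ≈ 0.446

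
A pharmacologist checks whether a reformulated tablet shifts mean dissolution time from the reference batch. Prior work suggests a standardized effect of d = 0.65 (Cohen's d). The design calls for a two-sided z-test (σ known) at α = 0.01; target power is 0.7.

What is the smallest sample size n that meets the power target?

n = 23

For power 0.7 need Φ(δ − z_{0.005}) = 0.7, so δ = z_{0.005} + z_{0.30} = 2.576 + 0.524 = 3.100.
(For δ > 0 the lower-tail rejection region contributes negligibly to power, so the one-term inversion is standard.)
δ = d·√n ⇒ n = (δ/d)² = (3.100 / 0.65)² = 22.75.
Round up to the next whole unit.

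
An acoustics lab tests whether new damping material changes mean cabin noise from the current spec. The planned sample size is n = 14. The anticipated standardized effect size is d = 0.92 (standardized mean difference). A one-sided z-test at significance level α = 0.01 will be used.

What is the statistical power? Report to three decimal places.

Power ≈ 0.868

Noncentrality parameter: δ = d·√n = 0.92 × √14 = 3.4423
Critical value for a one-sided test at α = 0.01: z_α = 2.326.
Power = P(Z > 2.326 − δ) = Φ(1.116) = 0.8678.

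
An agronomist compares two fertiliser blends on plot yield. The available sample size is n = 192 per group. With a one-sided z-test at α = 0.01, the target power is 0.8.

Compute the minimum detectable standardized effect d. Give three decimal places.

Required noncentrality: δ = z_{0.01} + z_{0.20} = 2.326 + 0.842 = 3.168.
δ = d·√(n/2) ⇒ d = δ/√(n/2) = 3.168/√(192/2) = 0.3233.

d ≈ 0.323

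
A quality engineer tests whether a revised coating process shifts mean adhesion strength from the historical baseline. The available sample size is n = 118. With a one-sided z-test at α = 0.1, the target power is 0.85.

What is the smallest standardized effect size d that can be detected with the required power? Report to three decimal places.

d ≈ 0.213

Required noncentrality: δ = z_{0.1} + z_{0.15} = 1.282 + 1.036 = 2.318.
δ = d·√n ⇒ d = δ/√n = 2.318/√118 = 0.2134.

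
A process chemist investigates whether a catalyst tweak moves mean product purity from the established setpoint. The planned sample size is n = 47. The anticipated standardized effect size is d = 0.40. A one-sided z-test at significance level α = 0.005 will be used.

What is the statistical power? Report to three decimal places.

Power ≈ 0.566

Noncentrality parameter: δ = d·√n = 0.40 × √47 = 2.7423
Critical value for a one-sided test at α = 0.005: z_α = 2.576.
Power = P(Z > 2.576 − δ) = Φ(0.166) = 0.5661.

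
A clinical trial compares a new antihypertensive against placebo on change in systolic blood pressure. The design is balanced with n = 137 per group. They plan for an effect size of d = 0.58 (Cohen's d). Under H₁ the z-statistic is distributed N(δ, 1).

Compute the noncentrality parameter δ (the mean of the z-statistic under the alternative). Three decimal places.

The noncentrality parameter scales effect size by the design's sample-size factor: δ = d·√(n/2) = 0.58 × √(137/2) = 4.8004

δ ≈ 4.800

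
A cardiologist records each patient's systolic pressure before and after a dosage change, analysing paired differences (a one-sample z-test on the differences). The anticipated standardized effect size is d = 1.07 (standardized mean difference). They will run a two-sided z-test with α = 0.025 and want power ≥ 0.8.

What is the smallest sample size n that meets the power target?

n = 9

Set Φ(δ − 2.241) = 0.8; then δ − 2.241 = Φ⁻¹(0.8) = 0.842, giving δ = 3.083.
(The Φ(−δ − z_{α/2}) term is vanishingly small for δ > 0 and is dropped in the standard sample-size formula.)
δ = d·√n ⇒ n = (δ/d)² = (3.083 / 1.07)² = 8.30.
Round up to the next whole unit.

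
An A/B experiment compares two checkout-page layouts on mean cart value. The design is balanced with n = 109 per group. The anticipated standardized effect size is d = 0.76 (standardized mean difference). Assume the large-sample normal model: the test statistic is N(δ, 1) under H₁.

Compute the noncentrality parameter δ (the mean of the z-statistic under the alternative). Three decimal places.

δ = d·√(n/2) = 0.76 × √(109/2) = 5.6106

δ ≈ 5.611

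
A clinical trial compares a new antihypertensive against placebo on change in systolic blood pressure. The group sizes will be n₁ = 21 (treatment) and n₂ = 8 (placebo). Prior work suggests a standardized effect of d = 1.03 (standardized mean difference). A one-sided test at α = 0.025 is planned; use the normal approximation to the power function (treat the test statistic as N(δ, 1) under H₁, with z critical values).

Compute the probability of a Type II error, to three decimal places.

Noncentrality parameter: δ = d / √(1/n₁ + 1/n₂) = 1.03 / √(1/21 + 1/8) = 2.4791
Critical value for a one-sided test at α = 0.025: z_α = 1.960.
Power = Φ(δ − 1.960) = Φ(0.519) = 0.6982.
Type II error: β = 1 − power = 1 − 0.6982 = 0.3018.

β ≈ 0.302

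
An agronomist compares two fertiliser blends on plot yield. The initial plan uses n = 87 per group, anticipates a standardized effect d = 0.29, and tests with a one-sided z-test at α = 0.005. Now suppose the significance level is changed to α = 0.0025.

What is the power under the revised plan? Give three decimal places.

δ = d·√(n/2) = 0.29 × √(87/2) = 1.9127 (unchanged). New critical value: z_{0.0025} = 2.807.
Revised power = Φ(δ − 2.807) = Φ(-0.894) = 0.1856.

Power ≈ 0.186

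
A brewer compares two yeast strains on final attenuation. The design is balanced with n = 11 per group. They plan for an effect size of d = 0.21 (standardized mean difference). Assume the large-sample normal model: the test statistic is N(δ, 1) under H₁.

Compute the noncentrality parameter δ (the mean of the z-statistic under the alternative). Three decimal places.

δ ≈ 0.492

The noncentrality parameter scales effect size by the design's sample-size factor: δ = d·√(n/2) = 0.21 × √(11/2) = 0.4925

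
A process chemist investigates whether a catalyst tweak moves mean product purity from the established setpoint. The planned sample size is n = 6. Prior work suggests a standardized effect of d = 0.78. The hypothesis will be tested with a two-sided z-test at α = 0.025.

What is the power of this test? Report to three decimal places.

Power ≈ 0.370

Noncentrality parameter: δ = d·√n = 0.78 × √6 = 1.9106
Critical value for a two-sided test at α = 0.025: z_{α/2} = 2.241.
Power = Φ(δ − 2.241) + Φ(−δ − 2.241) = Φ(-0.331) + Φ(-4.152) = 0.3704 + 0.0000 = 0.3704.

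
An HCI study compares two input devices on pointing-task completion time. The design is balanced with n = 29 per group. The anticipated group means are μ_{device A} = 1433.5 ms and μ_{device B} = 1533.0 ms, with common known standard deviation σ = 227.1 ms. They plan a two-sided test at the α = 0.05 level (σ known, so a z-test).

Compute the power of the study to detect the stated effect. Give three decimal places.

Power ≈ 0.385

Standardized effect: d = |μ_{device A} − μ_{device B}| / σ = |1433.5 − 1533.0| / 227.1 = 0.4381
Noncentrality parameter: δ = d·√(n/2) = 0.4381 × √(29/2) = 1.6684
Two-sided α = 0.05 → critical value z_{0.025} = 1.960.
Power = Φ(δ − 1.960) + Φ(−δ − 1.960) = Φ(-0.292) + Φ(-3.628) = 0.3853 + 0.0001 = 0.3854.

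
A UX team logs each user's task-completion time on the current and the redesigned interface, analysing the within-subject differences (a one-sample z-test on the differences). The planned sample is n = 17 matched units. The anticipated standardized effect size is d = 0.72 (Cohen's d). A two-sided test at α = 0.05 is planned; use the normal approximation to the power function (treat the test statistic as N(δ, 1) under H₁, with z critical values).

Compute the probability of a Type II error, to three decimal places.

β ≈ 0.157

Noncentrality parameter: δ = d·√n = 0.72 × √17 = 2.9686
Critical value for a two-sided test at α = 0.05: z_{α/2} = 1.960.
Power = Φ(δ − 1.960) + Φ(−δ − 1.960) = Φ(1.009) + Φ(-4.929) = 0.8434 + 0.0000 = 0.8434.
Type II error: β = 1 − power = 1 − 0.8434 = 0.1566.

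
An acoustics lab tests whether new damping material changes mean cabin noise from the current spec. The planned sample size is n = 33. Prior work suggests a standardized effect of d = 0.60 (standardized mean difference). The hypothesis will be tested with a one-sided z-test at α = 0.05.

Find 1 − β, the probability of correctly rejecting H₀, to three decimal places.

Power ≈ 0.964

Noncentrality parameter: δ = d·√n = 0.60 × √33 = 3.4467
Critical value for a one-sided test at α = 0.05: z_α = 1.645.
Power = Φ(δ − 1.645) = Φ(1.802) = 0.9642.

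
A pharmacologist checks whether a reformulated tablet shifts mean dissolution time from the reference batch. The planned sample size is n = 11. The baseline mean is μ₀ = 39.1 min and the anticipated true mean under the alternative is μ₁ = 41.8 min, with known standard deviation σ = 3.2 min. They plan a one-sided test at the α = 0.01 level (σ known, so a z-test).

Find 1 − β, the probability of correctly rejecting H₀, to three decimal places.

Standardized effect: d = |μ₁ − μ₀| / σ = |41.8 − 39.1| / 3.2 = 0.8438
Noncentrality parameter: δ = d·√n = 0.8438 × √11 = 2.7984
One-sided α = 0.01 → critical value z_{0.01} = 2.326.
Power = Φ(δ − 2.326) = Φ(0.472) = 0.6816.

Power ≈ 0.682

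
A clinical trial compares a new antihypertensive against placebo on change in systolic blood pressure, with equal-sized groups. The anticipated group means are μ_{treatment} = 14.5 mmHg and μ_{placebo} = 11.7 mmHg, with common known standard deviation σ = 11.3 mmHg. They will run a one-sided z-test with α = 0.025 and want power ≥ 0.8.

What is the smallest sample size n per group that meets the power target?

Standardized effect: d = |μ_{treatment} − μ_{placebo}| / σ = |14.5 − 11.7| / 11.3 = 0.2478
For power 0.8 need Φ(δ − z_{0.025}) = 0.8, so δ = z_{0.025} + z_{0.20} = 1.960 + 0.842 = 2.802.
δ = d·√(n/2) ⇒ n = 2(δ/d)² = 2 × (2.802 / 0.2478)² = 255.67.
Round up to the next whole unit.

n = 256 per group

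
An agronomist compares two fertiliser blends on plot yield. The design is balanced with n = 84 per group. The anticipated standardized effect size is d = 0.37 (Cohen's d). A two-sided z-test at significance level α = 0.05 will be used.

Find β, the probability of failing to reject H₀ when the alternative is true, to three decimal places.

β ≈ 0.331

Noncentrality parameter: δ = d·√(n/2) = 0.37 × √(84/2) = 2.3979
Critical value for a two-sided test at α = 0.05: z_{α/2} = 1.960.
Power = Φ(δ − 1.960) + Φ(−δ − 1.960) = Φ(0.438) + Φ(-4.358) = 0.6693 + 0.0000 = 0.6693.
Type II error: β = 1 − power = 1 − 0.6693 = 0.3307.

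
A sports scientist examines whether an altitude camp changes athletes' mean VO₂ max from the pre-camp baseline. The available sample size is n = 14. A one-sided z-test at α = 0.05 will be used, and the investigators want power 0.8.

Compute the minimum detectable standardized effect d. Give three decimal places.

d ≈ 0.665

Required noncentrality: δ = z_{0.05} + z_{0.20} = 1.645 + 0.842 = 2.486.
δ = d·√n ⇒ d = δ/√n = 2.486/√14 = 0.6645.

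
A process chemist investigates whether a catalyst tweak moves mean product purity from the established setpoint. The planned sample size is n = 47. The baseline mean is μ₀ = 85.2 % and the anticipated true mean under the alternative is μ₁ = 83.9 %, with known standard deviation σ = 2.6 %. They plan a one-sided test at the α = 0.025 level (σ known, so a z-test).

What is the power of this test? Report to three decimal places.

Power ≈ 0.929

Standardized effect: d = |μ₁ − μ₀| / σ = |83.9 − 85.2| / 2.6 = 0.5000
Noncentrality parameter: δ = d·√n = 0.5000 × √47 = 3.4278
Critical value for a one-sided test at α = 0.025: z_α = 1.960.
Power = P(Z > 1.960 − δ) = Φ(1.468) = 0.9289.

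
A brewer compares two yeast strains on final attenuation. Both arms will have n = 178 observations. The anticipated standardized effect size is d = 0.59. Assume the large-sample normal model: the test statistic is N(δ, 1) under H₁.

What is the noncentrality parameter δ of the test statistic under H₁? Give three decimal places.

δ ≈ 5.566

The noncentrality parameter scales effect size by the design's sample-size factor: δ = d·√(n/2) = 0.59 × √(178/2) = 5.5660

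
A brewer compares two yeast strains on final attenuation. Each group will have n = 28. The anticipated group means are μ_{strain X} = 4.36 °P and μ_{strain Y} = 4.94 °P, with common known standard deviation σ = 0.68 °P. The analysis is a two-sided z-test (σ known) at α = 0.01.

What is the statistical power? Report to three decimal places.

Standardized effect: d = |μ_{strain X} − μ_{strain Y}| / σ = |4.36 − 4.94| / 0.68 = 0.8529
Noncentrality parameter: δ = d·√(n/2) = 0.8529 × √(28/2) = 3.1914
Critical value for a two-sided test at α = 0.01: z_{α/2} = 2.576.
Power = Φ(δ − 2.576) + Φ(−δ − 2.576) = Φ(0.616) + Φ(-5.767) = 0.7309 + 0.0000 = 0.7309.

Power ≈ 0.731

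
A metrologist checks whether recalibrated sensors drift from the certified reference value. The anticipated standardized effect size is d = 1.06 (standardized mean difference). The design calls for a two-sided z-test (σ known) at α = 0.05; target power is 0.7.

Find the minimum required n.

Set Φ(δ − 1.960) = 0.7; then δ − 1.960 = Φ⁻¹(0.7) = 0.524, giving δ = 2.484.
(For δ > 0 the lower-tail rejection region contributes negligibly to power, so the one-term inversion is standard.)
δ = d·√n ⇒ n = (δ/d)² = (2.484 / 1.06)² = 5.49.
Round up to the next whole unit.

n = 6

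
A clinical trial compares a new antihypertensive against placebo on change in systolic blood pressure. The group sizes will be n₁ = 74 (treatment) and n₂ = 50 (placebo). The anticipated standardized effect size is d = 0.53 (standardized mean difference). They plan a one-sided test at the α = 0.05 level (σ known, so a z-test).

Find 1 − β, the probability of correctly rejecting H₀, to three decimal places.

Noncentrality parameter: δ = d / √(1/n₁ + 1/n₂) = 0.53 / √(1/74 + 1/50) = 2.8951
One-sided α = 0.05 → critical value z_{0.05} = 1.645.
Power = P(Z > 1.645 − δ) = Φ(1.250) = 0.8944.

Power ≈ 0.894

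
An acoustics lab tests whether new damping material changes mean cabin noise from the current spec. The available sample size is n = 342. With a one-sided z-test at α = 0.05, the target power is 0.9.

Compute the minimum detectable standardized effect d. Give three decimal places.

d ≈ 0.158

Required noncentrality: δ = z_{0.05} + z_{0.10} = 1.645 + 1.282 = 2.926.
δ = d·√n ⇒ d = δ/√n = 2.926/√342 = 0.1582.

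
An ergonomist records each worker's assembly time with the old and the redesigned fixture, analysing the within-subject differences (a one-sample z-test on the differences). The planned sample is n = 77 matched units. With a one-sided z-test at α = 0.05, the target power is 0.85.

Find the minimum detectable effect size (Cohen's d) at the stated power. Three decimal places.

d ≈ 0.306

Need Φ(δ − 1.645) = 0.85, so δ = 1.645 + 1.036 = 2.681.
δ = d·√n ⇒ d = δ/√n = 2.681/√77 = 0.3056.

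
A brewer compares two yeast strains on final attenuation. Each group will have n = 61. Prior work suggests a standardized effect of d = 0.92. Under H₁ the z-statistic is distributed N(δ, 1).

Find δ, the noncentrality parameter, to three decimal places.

The noncentrality parameter scales effect size by the design's sample-size factor: δ = d·√(n/2) = 0.92 × √(61/2) = 5.0809

δ ≈ 5.081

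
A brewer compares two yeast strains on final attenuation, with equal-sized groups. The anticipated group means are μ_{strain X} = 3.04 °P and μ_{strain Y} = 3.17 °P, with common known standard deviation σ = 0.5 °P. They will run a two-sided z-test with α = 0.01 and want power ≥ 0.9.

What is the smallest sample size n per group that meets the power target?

Standardized effect: d = |μ_{strain X} − μ_{strain Y}| / σ = |3.04 − 3.17| / 0.5 = 0.2600
Set Φ(δ − 2.576) = 0.9; then δ − 2.576 = Φ⁻¹(0.9) = 1.282, giving δ = 3.857.
(For δ > 0 the lower-tail rejection region contributes negligibly to power, so the one-term inversion is standard.)
δ = d·√(n/2) ⇒ n = 2(δ/d)² = 2 × (3.857 / 0.2600)² = 440.22.
Rounding up, n = 441 per group.

n = 441 per group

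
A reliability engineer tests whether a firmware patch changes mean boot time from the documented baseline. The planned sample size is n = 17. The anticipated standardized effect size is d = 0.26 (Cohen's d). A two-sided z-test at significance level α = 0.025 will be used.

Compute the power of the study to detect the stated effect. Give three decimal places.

Power ≈ 0.122

Noncentrality parameter: δ = d·√n = 0.26 × √17 = 1.0720
Two-sided α = 0.025 → critical value z_{0.0125} = 2.241.
Power = Φ(δ − 2.241) + Φ(−δ − 2.241) = Φ(-1.169) + Φ(-3.313) = 0.1211 + 0.0005 = 0.1216.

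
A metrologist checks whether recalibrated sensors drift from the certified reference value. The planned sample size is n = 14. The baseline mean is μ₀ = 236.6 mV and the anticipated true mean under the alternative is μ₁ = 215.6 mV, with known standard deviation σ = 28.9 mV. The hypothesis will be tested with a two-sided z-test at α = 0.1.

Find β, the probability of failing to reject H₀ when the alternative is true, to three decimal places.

β ≈ 0.141

Standardized effect: d = |μ₁ − μ₀| / σ = |215.6 − 236.6| / 28.9 = 0.7266
Noncentrality parameter: δ = d·√n = 0.7266 × √14 = 2.7189
Critical value for a two-sided test at α = 0.1: z_{α/2} = 1.645.
Power = Φ(δ − 1.645) + Φ(−δ − 1.645) = Φ(1.074) + Φ(-4.364) = 0.8586 + 0.0000 = 0.8586.
Type II error: β = 1 − power = 1 − 0.8586 = 0.1414.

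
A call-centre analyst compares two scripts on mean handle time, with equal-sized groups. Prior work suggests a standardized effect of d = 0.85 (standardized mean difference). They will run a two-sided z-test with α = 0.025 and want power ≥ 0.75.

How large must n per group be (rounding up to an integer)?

n = 24 per group

For power 0.75 need Φ(δ − z_{0.0125}) = 0.75, so δ = z_{0.0125} + z_{0.25} = 2.241 + 0.674 = 2.916.
(For δ > 0 the lower-tail rejection region contributes negligibly to power, so the one-term inversion is standard.)
δ = d·√(n/2) ⇒ n = 2(δ/d)² = 2 × (2.916 / 0.85)² = 23.54.
Rounding up, n = 24 per group.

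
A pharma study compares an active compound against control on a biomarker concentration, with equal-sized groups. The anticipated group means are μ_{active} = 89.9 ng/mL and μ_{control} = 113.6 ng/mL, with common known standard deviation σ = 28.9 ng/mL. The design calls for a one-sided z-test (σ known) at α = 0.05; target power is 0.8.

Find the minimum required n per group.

n = 19 per group

Standardized effect: d = |μ_{active} − μ_{control}| / σ = |89.9 − 113.6| / 28.9 = 0.8201
Set Φ(δ − 1.645) = 0.8; then δ − 1.645 = Φ⁻¹(0.8) = 0.842, giving δ = 2.486.
δ = d·√(n/2) ⇒ n = 2(δ/d)² = 2 × (2.486 / 0.8201)² = 18.39.
Rounding up, n = 19 per group.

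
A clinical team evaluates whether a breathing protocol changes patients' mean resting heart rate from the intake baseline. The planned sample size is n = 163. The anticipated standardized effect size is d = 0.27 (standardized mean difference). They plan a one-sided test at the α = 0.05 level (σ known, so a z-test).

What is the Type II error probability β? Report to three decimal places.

Noncentrality parameter: δ = d·√n = 0.27 × √163 = 3.4471
Critical value for a one-sided test at α = 0.05: z_α = 1.645.
Power = P(Z > 1.645 − δ) = Φ(1.802) = 0.9642.
Type II error: β = 1 − power = 1 − 0.9642 = 0.0358.

β ≈ 0.036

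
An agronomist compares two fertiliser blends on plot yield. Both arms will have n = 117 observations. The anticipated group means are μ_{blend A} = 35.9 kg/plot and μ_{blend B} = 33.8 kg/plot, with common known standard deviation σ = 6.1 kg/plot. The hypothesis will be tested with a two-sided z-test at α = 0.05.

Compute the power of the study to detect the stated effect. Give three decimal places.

Standardized effect: d = |μ_{blend A} − μ_{blend B}| / σ = |35.9 − 33.8| / 6.1 = 0.3443
Noncentrality parameter: δ = d·√(n/2) = 0.3443 × √(117/2) = 2.6331
Two-sided α = 0.05 → critical value z_{0.025} = 1.960.
Power = Φ(δ − 1.960) + Φ(−δ − 1.960) = Φ(0.673) + Φ(-4.593) = 0.7496 + 0.0000 = 0.7496.

Power ≈ 0.750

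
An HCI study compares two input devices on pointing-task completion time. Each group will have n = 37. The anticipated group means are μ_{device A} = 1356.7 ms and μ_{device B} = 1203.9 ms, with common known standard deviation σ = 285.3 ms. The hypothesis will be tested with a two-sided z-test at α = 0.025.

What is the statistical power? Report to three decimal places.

Power ≈ 0.525

Standardized effect: d = |μ_{device A} − μ_{device B}| / σ = |1356.7 − 1203.9| / 285.3 = 0.5356
Noncentrality parameter: λ = d·√(n/2) = 0.5356 × √(37/2) = 2.3036
Critical value for a two-sided test at α = 0.025: z_{α/2} = 2.241.
Power = Φ(λ − 2.241) + Φ(−λ − 2.241) = Φ(0.062) + Φ(-4.545) = 0.5248 + 0.0000 = 0.5248.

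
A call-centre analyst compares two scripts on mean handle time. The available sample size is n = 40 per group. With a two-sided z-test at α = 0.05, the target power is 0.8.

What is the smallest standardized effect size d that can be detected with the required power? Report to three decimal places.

Required noncentrality: δ = z_{0.025} + z_{0.20} = 1.960 + 0.842 = 2.802.
(The second rejection-region term Φ(−δ − z_{α/2}) is negligible and dropped.)
δ = d·√(n/2) ⇒ d = δ/√(n/2) = 2.802/√(40/2) = 0.6265.

d ≈ 0.626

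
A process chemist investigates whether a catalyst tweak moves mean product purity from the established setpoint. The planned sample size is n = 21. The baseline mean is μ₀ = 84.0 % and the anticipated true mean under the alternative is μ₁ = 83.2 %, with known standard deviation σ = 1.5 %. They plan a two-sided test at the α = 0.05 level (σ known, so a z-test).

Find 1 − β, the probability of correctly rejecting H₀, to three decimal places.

Power ≈ 0.686

Standardized effect: d = |μ₁ − μ₀| / σ = |83.2 − 84.0| / 1.5 = 0.5333
Noncentrality parameter: δ = d·√n = 0.5333 × √21 = 2.4440
Two-sided α = 0.05 → critical value z_{0.025} = 1.960.
Power = Φ(δ − 1.960) + Φ(−δ − 1.960) = Φ(0.484) + Φ(-4.404) = 0.6858 + 0.0000 = 0.6858.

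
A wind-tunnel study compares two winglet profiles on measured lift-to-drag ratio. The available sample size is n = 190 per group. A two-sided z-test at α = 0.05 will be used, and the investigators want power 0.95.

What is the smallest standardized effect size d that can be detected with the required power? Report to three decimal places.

Need Φ(δ − 1.960) = 0.95, so δ = 1.960 + 1.645 = 3.605.
(The second rejection-region term Φ(−δ − z_{α/2}) is negligible and dropped.)
δ = d·√(n/2) ⇒ d = δ/√(n/2) = 3.605/√(190/2) = 0.3698.

d ≈ 0.370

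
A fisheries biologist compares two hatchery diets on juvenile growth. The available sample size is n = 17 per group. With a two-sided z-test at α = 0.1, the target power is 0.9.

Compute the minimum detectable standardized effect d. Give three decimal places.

d ≈ 1.004

Need Φ(δ − 1.645) = 0.9, so δ = 1.645 + 1.282 = 2.926.
(The second rejection-region term Φ(−δ − z_{α/2}) is negligible and dropped.)
δ = d·√(n/2) ⇒ d = δ/√(n/2) = 2.926/√(17/2) = 1.0037.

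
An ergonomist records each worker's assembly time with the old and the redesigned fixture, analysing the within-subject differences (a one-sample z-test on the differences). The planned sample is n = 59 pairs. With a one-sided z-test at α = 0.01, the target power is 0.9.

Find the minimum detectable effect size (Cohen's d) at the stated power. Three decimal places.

d ≈ 0.470

Need Φ(δ − 2.326) = 0.9, so δ = 2.326 + 1.282 = 3.608.
δ = d·√n ⇒ d = δ/√n = 3.608/√59 = 0.4697.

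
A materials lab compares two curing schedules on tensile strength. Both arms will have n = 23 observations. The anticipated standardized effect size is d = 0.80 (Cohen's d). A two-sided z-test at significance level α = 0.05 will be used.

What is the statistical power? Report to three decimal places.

Noncentrality parameter: δ = d·√(n/2) = 0.80 × √(23/2) = 2.7129
Critical value for a two-sided test at α = 0.05: z_{α/2} = 1.960.
Power = Φ(δ − 1.960) + Φ(−δ − 1.960) = Φ(0.753) + Φ(-4.673) = 0.7743 + 0.0000 = 0.7743.

Power ≈ 0.774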